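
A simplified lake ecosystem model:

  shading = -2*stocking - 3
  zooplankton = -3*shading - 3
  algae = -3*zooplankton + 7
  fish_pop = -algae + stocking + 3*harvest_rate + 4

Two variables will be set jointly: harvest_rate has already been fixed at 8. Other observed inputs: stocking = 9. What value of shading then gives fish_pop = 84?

shading = -7

With harvest_rate held at 8:
Intervening on shading fixes its value directly, overriding its dependence on stocking.
Substituting into the algae equation gives algae = 9*shading + 16.
Substituting into the fish_pop equation gives fish_pop = -9*shading + 21.
Solve -9*shading + 21 = 84: shading = (84 - 21) / -9 = -7.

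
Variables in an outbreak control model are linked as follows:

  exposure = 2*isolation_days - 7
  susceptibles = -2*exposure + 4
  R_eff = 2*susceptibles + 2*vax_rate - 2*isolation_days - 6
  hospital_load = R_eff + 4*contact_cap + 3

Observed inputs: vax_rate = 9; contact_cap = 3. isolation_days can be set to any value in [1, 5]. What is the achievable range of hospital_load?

13 to 53

Substituting into the susceptibles equation gives susceptibles = -4*isolation_days + 18.
This gives R_eff = -10*isolation_days + 48.
Substituting into the hospital_load equation gives hospital_load = -10*isolation_days + 63.
Linear in isolation_days, so extremes are at the endpoints: isolation_days = 1 gives hospital_load = 53; isolation_days = 5 gives hospital_load = 13.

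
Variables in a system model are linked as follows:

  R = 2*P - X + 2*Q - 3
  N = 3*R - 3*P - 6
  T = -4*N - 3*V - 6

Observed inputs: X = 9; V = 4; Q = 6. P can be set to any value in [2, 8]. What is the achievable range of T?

Substituting into the R equation gives R = 2*P.
N becomes 3*P - 6.
Substituting into the T equation gives T = -12*P + 6.
Linear in P, so extremes are at the endpoints: P = 2 gives T = -18; P = 8 gives T = -90.

-90 to -18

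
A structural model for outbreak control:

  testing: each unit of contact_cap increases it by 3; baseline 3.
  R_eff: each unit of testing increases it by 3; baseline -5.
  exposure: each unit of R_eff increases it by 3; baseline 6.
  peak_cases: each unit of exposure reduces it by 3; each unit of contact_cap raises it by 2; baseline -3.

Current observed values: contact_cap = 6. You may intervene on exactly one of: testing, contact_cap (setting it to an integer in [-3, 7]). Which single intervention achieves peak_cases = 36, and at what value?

set testing = 0

Intervening on testing: with other inputs at their observed values, peak_cases = -27*testing + 36. Solving for 36 gives testing = 0, within [-3, 7].
Intervening on contact_cap: peak_cases = -79*contact_cap - 57. Reaching 36 requires contact_cap = -93/79, not an integer.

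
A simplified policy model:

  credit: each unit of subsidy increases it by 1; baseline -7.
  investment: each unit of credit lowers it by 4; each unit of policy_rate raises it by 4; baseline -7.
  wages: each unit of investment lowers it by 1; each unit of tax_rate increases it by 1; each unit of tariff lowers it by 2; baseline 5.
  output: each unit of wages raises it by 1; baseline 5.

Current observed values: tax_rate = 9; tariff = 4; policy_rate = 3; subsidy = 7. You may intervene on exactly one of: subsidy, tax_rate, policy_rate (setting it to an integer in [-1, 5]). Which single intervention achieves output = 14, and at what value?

Intervening on subsidy: output = 4*subsidy - 22. Reaching 14 requires subsidy = 9, outside [-1, 5].
Intervening on tax_rate: output = tax_rate - 3. Reaching 14 requires tax_rate = 17, outside [-1, 5].
Intervening on policy_rate: with other inputs at their observed values, output = -4*policy_rate + 18. Solving for 14 gives policy_rate = 1, within [-1, 5].

set policy_rate = 1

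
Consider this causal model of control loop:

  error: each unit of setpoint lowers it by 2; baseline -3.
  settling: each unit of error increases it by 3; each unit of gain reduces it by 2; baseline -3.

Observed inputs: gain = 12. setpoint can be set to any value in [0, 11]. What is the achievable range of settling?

Substituting into the settling equation gives settling = -6*setpoint - 36.
Linear in setpoint, so extremes are at the endpoints: setpoint = 0 gives settling = -36; setpoint = 11 gives settling = -102.

-102 to -36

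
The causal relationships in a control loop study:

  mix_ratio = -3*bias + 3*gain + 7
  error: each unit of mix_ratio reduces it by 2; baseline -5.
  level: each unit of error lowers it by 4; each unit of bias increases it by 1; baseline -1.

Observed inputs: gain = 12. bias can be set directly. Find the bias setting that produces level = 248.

Substituting into the mix_ratio equation gives mix_ratio = -3*bias + 43.
This gives error = 6*bias - 91.
So level = -23*bias + 363.
Solve -23*bias + 363 = 248: bias = (248 - 363) / -23 = 5.

bias = 5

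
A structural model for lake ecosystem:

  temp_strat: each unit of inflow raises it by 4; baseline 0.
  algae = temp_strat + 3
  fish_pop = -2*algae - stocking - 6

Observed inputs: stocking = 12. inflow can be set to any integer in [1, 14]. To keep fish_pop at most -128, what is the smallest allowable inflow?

inflow = 13

Substituting into the algae equation gives algae = 4*inflow + 3.
Substituting into the fish_pop equation gives fish_pop = -8*inflow - 24.
Require -8*inflow - 24 ≤ -128, so inflow ≥ 13.
The smallest integer in [1, 14] satisfying this is 13.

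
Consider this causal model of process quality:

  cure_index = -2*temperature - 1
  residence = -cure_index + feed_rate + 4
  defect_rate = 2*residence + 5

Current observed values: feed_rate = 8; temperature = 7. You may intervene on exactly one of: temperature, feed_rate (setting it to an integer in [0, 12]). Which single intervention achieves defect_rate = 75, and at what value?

Intervening on temperature: with other inputs at their observed values, defect_rate = 4*temperature + 31. Solving for 75 gives temperature = 11, within [0, 12].
Intervening on feed_rate: defect_rate = 2*feed_rate + 43. Reaching 75 requires feed_rate = 16, outside [0, 12].

set temperature = 11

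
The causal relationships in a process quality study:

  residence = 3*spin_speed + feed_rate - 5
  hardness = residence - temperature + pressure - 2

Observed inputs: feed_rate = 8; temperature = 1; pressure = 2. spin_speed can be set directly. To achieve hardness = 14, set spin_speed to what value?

Substituting into the residence equation gives residence = 3*spin_speed + 3.
This gives hardness = 3*spin_speed + 2.
Solve 3*spin_speed + 2 = 14: spin_speed = (14 - 2) / 3 = 4.

spin_speed = 4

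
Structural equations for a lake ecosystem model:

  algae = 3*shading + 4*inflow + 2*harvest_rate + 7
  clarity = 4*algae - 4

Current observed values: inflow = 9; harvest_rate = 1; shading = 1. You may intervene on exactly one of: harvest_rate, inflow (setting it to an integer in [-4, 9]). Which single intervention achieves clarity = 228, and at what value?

set harvest_rate = 6

Intervening on harvest_rate: with other inputs at their observed values, clarity = 8*harvest_rate + 180. Solving for 228 gives harvest_rate = 6, within [-4, 9].
Intervening on inflow: clarity = 16*inflow + 44. Reaching 228 requires inflow = 23/2, not an integer.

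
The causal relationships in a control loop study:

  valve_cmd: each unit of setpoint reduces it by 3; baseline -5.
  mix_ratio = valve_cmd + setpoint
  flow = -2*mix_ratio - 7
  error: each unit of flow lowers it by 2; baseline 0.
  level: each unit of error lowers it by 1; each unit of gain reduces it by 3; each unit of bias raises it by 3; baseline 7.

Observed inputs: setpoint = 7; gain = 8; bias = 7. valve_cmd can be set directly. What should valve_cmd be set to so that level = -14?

valve_cmd = -6

Intervening on valve_cmd fixes its value directly, overriding its dependence on setpoint.
Substituting into the mix_ratio equation gives mix_ratio = valve_cmd + 7.
Substituting into the flow equation gives flow = -2*valve_cmd - 21.
Substituting into the error equation gives error = 4*valve_cmd + 42.
level becomes -4*valve_cmd - 38.
Solve -4*valve_cmd - 38 = -14: valve_cmd = (-14 + 38) / -4 = -6.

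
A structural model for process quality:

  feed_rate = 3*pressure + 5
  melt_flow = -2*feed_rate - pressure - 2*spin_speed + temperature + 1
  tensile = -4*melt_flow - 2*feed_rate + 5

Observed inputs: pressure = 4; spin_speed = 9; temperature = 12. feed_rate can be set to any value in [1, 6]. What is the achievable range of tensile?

Intervening on feed_rate fixes its value directly, overriding its dependence on pressure.
Substituting into the melt_flow equation gives melt_flow = -2*feed_rate - 9.
Substituting into the tensile equation gives tensile = 6*feed_rate + 41.
Linear in feed_rate, so extremes are at the endpoints: feed_rate = 1 gives tensile = 47; feed_rate = 6 gives tensile = 77.

47 to 77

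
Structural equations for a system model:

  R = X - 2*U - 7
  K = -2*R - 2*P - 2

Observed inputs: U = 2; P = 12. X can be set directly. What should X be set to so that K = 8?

X = -6

Substituting into the R equation gives R = X - 11.
This gives K = -2*X - 4.
Solve -2*X - 4 = 8: X = (8 + 4) / -2 = -6.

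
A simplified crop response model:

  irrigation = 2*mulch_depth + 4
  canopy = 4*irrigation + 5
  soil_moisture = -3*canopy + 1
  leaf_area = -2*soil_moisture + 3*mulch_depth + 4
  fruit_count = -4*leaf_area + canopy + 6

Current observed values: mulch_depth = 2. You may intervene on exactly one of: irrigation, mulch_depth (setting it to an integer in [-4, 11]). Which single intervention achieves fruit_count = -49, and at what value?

set irrigation = -1

Intervening on irrigation: with other inputs at their observed values, fruit_count = -92*irrigation - 141. Solving for -49 gives irrigation = -1, within [-4, 11].
Intervening on mulch_depth: fruit_count = -196*mulch_depth - 485. Reaching -49 requires mulch_depth = -109/49, not an integer.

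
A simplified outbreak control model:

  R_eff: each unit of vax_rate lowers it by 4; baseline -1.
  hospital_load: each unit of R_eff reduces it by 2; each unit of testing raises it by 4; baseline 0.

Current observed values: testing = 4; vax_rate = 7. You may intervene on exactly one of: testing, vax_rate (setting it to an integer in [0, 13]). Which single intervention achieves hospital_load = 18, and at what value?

set vax_rate = 0

Intervening on testing: hospital_load = 4*testing + 58. Reaching 18 requires testing = -10, outside [0, 13].
Intervening on vax_rate: with other inputs at their observed values, hospital_load = 8*vax_rate + 18. Solving for 18 gives vax_rate = 0, within [0, 13].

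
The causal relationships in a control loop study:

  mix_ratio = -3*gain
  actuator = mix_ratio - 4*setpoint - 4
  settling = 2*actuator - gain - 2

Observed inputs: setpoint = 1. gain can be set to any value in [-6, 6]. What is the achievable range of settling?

-60 to 24

Substituting into the actuator equation gives actuator = -3*gain - 8.
Substituting into the settling equation gives settling = -7*gain - 18.
Linear in gain, so extremes are at the endpoints: gain = -6 gives settling = 24; gain = 6 gives settling = -60.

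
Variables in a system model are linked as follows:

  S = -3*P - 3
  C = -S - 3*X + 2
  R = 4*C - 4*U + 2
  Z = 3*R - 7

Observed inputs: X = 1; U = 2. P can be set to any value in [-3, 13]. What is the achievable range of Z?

-109 to 467

Substituting into the C equation gives C = 3*P + 2.
So R = 12*P + 2.
So Z = 36*P - 1.
Linear in P, so extremes are at the endpoints: P = -3 gives Z = -109; P = 13 gives Z = 467.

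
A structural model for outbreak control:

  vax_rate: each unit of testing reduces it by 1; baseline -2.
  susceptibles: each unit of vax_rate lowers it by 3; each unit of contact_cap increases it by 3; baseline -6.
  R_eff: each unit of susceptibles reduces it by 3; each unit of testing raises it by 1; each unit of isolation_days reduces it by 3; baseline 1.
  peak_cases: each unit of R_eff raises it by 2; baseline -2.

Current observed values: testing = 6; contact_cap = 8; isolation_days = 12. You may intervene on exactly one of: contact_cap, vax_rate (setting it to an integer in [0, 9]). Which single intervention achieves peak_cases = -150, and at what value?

set vax_rate = 1

Intervening on contact_cap: peak_cases = -18*contact_cap - 168. Reaching -150 requires contact_cap = -1, outside [0, 9].
Intervening on vax_rate: with other inputs at their observed values, peak_cases = 18*vax_rate - 168. Solving for -150 gives vax_rate = 1, within [0, 9].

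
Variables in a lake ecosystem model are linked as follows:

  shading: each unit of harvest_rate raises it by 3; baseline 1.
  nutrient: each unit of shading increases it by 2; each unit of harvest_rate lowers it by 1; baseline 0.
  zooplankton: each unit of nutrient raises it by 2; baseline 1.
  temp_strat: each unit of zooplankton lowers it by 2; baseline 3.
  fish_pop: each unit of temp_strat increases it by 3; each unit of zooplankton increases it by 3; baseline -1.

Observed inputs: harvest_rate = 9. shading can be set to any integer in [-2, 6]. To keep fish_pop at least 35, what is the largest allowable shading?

Intervening on shading fixes its value directly, overriding its dependence on harvest_rate.
Substituting into the nutrient equation gives nutrient = 2*shading - 9.
Substituting into the zooplankton equation gives zooplankton = 4*shading - 17.
Substituting into the temp_strat equation gives temp_strat = -8*shading + 37.
Substituting into the fish_pop equation gives fish_pop = -12*shading + 59.
Require -12*shading + 59 ≥ 35, so shading ≤ 2.
The largest integer in [-2, 6] satisfying this is 2.

shading = 2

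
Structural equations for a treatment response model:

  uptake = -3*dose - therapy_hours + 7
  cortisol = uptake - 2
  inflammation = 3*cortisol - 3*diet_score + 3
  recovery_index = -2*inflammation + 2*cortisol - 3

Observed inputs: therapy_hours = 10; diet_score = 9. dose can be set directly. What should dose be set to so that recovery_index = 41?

Substituting into the uptake equation gives uptake = -3*dose - 3.
Substituting into the cortisol equation gives cortisol = -3*dose - 5.
Substituting into the inflammation equation gives inflammation = -9*dose - 39.
So recovery_index = 12*dose + 65.
Solve 12*dose + 65 = 41: dose = (41 - 65) / 12 = -2.

dose = -2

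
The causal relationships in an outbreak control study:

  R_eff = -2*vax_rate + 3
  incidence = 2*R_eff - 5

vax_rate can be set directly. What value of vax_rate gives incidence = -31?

Substituting into the incidence equation gives incidence = -4*vax_rate + 1.
Solve -4*vax_rate + 1 = -31: vax_rate = (-31 - 1) / -4 = 8.

vax_rate = 8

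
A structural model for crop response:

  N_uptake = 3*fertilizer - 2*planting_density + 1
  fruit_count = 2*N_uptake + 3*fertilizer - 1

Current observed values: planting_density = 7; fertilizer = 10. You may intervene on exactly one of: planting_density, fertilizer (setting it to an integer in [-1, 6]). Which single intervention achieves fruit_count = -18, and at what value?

Intervening on planting_density: fruit_count = -4*planting_density + 91. Reaching -18 requires planting_density = 109/4, not an integer.
Intervening on fertilizer: with other inputs at their observed values, fruit_count = 9*fertilizer - 27. Solving for -18 gives fertilizer = 1, within [-1, 6].

set fertilizer = 1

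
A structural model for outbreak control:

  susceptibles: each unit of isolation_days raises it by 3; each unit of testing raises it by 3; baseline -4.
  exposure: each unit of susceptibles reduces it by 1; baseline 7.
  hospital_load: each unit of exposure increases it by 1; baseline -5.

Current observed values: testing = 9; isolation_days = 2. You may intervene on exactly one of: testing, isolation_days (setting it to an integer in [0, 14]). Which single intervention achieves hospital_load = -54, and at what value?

Intervening on testing: hospital_load = -3*testing. Reaching -54 requires testing = 18, outside [0, 14].
Intervening on isolation_days: with other inputs at their observed values, hospital_load = -3*isolation_days - 21. Solving for -54 gives isolation_days = 11, within [0, 14].

set isolation_days = 11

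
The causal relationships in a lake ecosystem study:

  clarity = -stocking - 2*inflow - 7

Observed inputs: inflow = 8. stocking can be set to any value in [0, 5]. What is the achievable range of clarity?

-28 to -23

Substituting into the clarity equation gives clarity = -stocking - 23.
Linear in stocking, so extremes are at the endpoints: stocking = 0 gives clarity = -23; stocking = 5 gives clarity = -28.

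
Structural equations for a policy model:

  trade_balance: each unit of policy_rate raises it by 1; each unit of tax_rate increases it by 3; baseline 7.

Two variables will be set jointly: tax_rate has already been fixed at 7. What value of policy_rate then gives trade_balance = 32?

policy_rate = 4

With tax_rate held at 7:
Substituting into the trade_balance equation gives trade_balance = policy_rate + 28.
Solve policy_rate + 28 = 32: policy_rate = (32 - 28) / 1 = 4.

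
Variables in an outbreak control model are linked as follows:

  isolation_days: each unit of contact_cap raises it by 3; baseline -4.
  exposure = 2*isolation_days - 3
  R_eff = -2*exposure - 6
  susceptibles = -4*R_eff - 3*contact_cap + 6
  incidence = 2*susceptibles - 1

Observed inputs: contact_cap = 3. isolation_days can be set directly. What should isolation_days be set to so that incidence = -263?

Intervening on isolation_days fixes its value directly, overriding its dependence on contact_cap.
Substituting into the R_eff equation gives R_eff = -4*isolation_days.
Substituting into the susceptibles equation gives susceptibles = 16*isolation_days - 3.
Substituting into the incidence equation gives incidence = 32*isolation_days - 7.
Solve 32*isolation_days - 7 = -263: isolation_days = (-263 + 7) / 32 = -8.

isolation_days = -8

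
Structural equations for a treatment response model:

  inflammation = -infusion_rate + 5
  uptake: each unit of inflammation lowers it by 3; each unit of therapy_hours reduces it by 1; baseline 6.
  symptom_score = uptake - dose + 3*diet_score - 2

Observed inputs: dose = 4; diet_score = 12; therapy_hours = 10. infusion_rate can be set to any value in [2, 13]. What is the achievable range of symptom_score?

Substituting into the uptake equation gives uptake = 3*infusion_rate - 19.
So symptom_score = 3*infusion_rate + 11.
Linear in infusion_rate, so extremes are at the endpoints: infusion_rate = 2 gives symptom_score = 17; infusion_rate = 13 gives symptom_score = 50.

17 to 50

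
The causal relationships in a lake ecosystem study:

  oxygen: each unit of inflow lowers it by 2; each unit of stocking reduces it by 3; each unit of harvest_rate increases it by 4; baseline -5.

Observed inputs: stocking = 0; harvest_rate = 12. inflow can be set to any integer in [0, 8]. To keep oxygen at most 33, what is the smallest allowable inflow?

inflow = 5

Substituting into the oxygen equation gives oxygen = -2*inflow + 43.
Require -2*inflow + 43 ≤ 33, so inflow ≥ 5.
The smallest integer in [0, 8] satisfying this is 5.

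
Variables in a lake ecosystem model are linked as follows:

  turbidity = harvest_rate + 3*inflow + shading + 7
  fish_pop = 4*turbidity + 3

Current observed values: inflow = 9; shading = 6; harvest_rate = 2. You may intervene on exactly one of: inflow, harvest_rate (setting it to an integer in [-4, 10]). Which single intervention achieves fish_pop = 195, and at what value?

set harvest_rate = 8

Intervening on inflow: fish_pop = 12*inflow + 63. Reaching 195 requires inflow = 11, outside [-4, 10].
Intervening on harvest_rate: with other inputs at their observed values, fish_pop = 4*harvest_rate + 163. Solving for 195 gives harvest_rate = 8, within [-4, 10].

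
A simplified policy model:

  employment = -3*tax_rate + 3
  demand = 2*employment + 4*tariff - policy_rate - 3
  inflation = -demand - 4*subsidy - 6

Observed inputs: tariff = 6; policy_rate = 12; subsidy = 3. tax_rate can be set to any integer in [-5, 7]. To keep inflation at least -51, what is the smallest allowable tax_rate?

tax_rate = -3

Substituting into the demand equation gives demand = -6*tax_rate + 15.
This gives inflation = 6*tax_rate - 33.
Require 6*tax_rate - 33 ≥ -51, so tax_rate ≥ -3.
The smallest integer in [-5, 7] satisfying this is -3.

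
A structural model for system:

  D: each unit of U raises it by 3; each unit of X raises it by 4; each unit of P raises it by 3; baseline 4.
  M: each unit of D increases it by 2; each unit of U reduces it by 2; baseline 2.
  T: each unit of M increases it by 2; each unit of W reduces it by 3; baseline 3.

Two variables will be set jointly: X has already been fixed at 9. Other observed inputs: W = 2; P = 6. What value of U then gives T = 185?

U = -6

With X held at 9:
Substituting into the D equation gives D = 3*U + 58.
Substituting into the M equation gives M = 4*U + 118.
So T = 8*U + 233.
Solve 8*U + 233 = 185: U = (185 - 233) / 8 = -6.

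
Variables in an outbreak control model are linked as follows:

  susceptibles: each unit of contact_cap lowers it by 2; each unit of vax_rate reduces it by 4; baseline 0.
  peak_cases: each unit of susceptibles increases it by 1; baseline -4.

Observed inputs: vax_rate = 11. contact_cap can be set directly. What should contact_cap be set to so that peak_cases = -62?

contact_cap = 7

Substituting into the susceptibles equation gives susceptibles = -2*contact_cap - 44.
So peak_cases = -2*contact_cap - 48.
Solve -2*contact_cap - 48 = -62: contact_cap = (-62 + 48) / -2 = 7.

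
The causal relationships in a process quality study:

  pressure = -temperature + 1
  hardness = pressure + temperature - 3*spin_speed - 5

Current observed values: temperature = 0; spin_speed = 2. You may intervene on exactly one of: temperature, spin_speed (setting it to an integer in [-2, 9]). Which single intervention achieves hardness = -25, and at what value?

Intervening on temperature: the paths from temperature to hardness cancel (net effect zero), leaving hardness = -10; -25 is unreachable this way.
Intervening on spin_speed: with other inputs at their observed values, hardness = -3*spin_speed - 4. Solving for -25 gives spin_speed = 7, within [-2, 9].

set spin_speed = 7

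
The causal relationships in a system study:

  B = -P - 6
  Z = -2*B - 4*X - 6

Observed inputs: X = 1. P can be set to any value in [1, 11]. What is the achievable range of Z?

Substituting into the Z equation gives Z = 2*P + 2.
Linear in P, so extremes are at the endpoints: P = 1 gives Z = 4; P = 11 gives Z = 24.

4 to 24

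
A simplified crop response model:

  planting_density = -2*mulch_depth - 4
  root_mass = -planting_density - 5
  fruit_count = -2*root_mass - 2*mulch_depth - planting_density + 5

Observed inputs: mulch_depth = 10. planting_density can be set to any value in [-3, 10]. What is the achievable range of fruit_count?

-8 to 5

Intervening on planting_density fixes its value directly, overriding its dependence on mulch_depth.
Substituting into the fruit_count equation gives fruit_count = planting_density - 5.
Linear in planting_density, so extremes are at the endpoints: planting_density = -3 gives fruit_count = -8; planting_density = 10 gives fruit_count = 5.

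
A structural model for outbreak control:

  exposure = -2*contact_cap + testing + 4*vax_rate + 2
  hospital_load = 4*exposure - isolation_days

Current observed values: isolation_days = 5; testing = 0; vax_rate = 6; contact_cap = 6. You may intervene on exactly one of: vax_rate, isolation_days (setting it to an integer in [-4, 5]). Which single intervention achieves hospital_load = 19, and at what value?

set vax_rate = 4

Intervening on vax_rate: with other inputs at their observed values, hospital_load = 16*vax_rate - 45. Solving for 19 gives vax_rate = 4, within [-4, 5].
Intervening on isolation_days: hospital_load = -isolation_days + 56. Reaching 19 requires isolation_days = 37, outside [-4, 5].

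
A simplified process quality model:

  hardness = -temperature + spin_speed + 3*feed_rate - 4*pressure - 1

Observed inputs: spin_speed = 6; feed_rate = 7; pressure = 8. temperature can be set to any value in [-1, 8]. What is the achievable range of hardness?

-14 to -5

Substituting into the hardness equation gives hardness = -temperature - 6.
Linear in temperature, so extremes are at the endpoints: temperature = -1 gives hardness = -5; temperature = 8 gives hardness = -14.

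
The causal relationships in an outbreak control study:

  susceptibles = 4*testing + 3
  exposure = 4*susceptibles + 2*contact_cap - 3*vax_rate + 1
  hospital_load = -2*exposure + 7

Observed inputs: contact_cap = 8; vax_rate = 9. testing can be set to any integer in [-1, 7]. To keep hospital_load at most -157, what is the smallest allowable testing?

Substituting into the exposure equation gives exposure = 16*testing + 2.
Substituting into the hospital_load equation gives hospital_load = -32*testing + 3.
Require -32*testing + 3 ≤ -157, so testing ≥ 5.
The smallest integer in [-1, 7] satisfying this is 5.

testing = 5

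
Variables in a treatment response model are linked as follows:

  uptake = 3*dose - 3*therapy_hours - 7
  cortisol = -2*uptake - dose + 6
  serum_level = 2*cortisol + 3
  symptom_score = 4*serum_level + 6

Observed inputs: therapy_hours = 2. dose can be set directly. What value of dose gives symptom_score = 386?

dose = -2

Substituting into the uptake equation gives uptake = 3*dose - 13.
cortisol becomes -7*dose + 32.
So serum_level = -14*dose + 67.
Substituting into the symptom_score equation gives symptom_score = -56*dose + 274.
Solve -56*dose + 274 = 386: dose = (386 - 274) / -56 = -2.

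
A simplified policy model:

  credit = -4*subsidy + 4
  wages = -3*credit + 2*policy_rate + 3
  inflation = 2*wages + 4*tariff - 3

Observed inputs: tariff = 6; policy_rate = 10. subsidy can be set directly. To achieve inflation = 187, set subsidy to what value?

subsidy = 6

Substituting into the wages equation gives wages = 12*subsidy + 11.
Substituting into the inflation equation gives inflation = 24*subsidy + 43.
Solve 24*subsidy + 43 = 187: subsidy = (187 - 43) / 24 = 6.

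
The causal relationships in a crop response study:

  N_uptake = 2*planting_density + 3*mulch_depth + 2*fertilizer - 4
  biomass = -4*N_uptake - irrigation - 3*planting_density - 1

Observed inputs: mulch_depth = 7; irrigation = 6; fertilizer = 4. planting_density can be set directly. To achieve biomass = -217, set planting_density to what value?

planting_density = 10

Substituting into the N_uptake equation gives N_uptake = 2*planting_density + 25.
So biomass = -11*planting_density - 107.
Solve -11*planting_density - 107 = -217: planting_density = (-217 + 107) / -11 = 10.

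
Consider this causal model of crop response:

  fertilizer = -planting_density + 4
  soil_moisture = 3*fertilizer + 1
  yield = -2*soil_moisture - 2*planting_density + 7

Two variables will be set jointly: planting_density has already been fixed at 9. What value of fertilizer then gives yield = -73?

With planting_density held at 9:
Intervening on fertilizer fixes its value directly, overriding its dependence on planting_density.
Substituting into the yield equation gives yield = -6*fertilizer - 13.
Solve -6*fertilizer - 13 = -73: fertilizer = (-73 + 13) / -6 = 10.

fertilizer = 10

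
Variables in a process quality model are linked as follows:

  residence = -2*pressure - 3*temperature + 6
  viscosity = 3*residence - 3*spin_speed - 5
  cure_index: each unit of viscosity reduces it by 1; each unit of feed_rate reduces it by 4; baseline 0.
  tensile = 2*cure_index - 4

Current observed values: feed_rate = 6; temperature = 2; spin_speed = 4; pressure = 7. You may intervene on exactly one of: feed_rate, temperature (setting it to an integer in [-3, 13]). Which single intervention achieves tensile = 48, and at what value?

set temperature = 1

Intervening on feed_rate: tensile = -8*feed_rate + 114. Reaching 48 requires feed_rate = 33/4, not an integer.
Intervening on temperature: with other inputs at their observed values, tensile = 18*temperature + 30. Solving for 48 gives temperature = 1, within [-3, 13].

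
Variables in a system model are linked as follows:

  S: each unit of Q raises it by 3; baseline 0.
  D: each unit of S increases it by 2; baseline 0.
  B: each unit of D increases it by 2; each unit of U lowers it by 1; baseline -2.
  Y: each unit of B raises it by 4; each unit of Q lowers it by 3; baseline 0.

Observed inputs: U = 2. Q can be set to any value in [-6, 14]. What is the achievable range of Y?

-286 to 614

Substituting into the D equation gives D = 6*Q.
Substituting into the B equation gives B = 12*Q - 4.
Y becomes 45*Q - 16.
Linear in Q, so extremes are at the endpoints: Q = -6 gives Y = -286; Q = 14 gives Y = 614.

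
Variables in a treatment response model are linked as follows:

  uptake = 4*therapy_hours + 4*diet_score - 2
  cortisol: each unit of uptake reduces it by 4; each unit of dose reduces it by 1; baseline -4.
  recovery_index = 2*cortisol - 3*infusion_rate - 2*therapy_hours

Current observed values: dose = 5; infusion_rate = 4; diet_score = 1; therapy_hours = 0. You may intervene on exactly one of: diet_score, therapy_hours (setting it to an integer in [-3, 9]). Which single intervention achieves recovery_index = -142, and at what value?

set diet_score = 4

Intervening on diet_score: with other inputs at their observed values, recovery_index = -32*diet_score - 14. Solving for -142 gives diet_score = 4, within [-3, 9].
Intervening on therapy_hours: recovery_index = -34*therapy_hours - 46. Reaching -142 requires therapy_hours = 48/17, not an integer.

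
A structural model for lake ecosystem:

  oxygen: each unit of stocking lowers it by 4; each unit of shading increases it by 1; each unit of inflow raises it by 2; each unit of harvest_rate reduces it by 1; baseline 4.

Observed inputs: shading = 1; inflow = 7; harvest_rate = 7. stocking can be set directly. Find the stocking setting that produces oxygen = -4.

stocking = 4

Substituting into the oxygen equation gives oxygen = -4*stocking + 12.
Solve -4*stocking + 12 = -4: stocking = (-4 - 12) / -4 = 4.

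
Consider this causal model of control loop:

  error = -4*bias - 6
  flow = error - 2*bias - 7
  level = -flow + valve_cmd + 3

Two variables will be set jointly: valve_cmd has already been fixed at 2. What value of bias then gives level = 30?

bias = 2

With valve_cmd held at 2:
Substituting into the flow equation gives flow = -6*bias - 13.
Substituting into the level equation gives level = 6*bias + 18.
Solve 6*bias + 18 = 30: bias = (30 - 18) / 6 = 2.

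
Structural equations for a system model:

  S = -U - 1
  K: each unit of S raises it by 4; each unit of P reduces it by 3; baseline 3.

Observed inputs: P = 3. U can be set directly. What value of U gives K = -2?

U = -2

Substituting into the K equation gives K = -4*U - 10.
Solve -4*U - 10 = -2: U = (-2 + 10) / -4 = -2.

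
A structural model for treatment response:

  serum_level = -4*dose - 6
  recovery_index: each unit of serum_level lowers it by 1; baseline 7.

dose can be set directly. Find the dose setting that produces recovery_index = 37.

Substituting into the recovery_index equation gives recovery_index = 4*dose + 13.
Solve 4*dose + 13 = 37: dose = (37 - 13) / 4 = 6.

dose = 6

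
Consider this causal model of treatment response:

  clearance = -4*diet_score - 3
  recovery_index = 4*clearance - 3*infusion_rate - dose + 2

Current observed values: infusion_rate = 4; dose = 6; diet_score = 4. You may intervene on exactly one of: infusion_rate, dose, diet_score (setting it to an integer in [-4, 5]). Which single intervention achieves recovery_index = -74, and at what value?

set infusion_rate = -2

Intervening on infusion_rate: with other inputs at their observed values, recovery_index = -3*infusion_rate - 80. Solving for -74 gives infusion_rate = -2, within [-4, 5].
Intervening on dose: recovery_index = -dose - 86. Reaching -74 requires dose = -12, outside [-4, 5].
Intervening on diet_score: recovery_index = -16*diet_score - 28. Reaching -74 requires diet_score = 23/8, not an integer.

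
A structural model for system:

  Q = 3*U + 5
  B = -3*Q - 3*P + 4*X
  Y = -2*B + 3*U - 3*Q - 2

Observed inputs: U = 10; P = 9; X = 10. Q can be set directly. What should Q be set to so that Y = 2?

Q = 0

Intervening on Q fixes its value directly, overriding its dependence on U.
Substituting into the B equation gives B = -3*Q + 13.
Substituting into the Y equation gives Y = 3*Q + 2.
Solve 3*Q + 2 = 2: Q = (2 - 2) / 3 = 0.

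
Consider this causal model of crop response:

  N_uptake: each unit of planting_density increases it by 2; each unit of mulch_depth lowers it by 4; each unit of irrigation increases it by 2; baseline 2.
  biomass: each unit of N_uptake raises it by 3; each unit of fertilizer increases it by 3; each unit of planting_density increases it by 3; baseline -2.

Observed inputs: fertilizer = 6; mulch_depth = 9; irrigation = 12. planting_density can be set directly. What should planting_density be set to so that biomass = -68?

Substituting into the N_uptake equation gives N_uptake = 2*planting_density - 10.
This gives biomass = 9*planting_density - 14.
Solve 9*planting_density - 14 = -68: planting_density = (-68 + 14) / 9 = -6.

planting_density = -6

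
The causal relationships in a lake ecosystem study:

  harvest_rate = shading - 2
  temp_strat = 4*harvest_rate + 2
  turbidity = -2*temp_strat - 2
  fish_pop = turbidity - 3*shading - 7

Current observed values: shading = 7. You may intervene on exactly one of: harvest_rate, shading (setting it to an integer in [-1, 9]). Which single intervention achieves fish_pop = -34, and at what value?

set harvest_rate = 0

Intervening on harvest_rate: with other inputs at their observed values, fish_pop = -8*harvest_rate - 34. Solving for -34 gives harvest_rate = 0, within [-1, 9].
Intervening on shading: fish_pop = -11*shading + 3. Reaching -34 requires shading = 37/11, not an integer.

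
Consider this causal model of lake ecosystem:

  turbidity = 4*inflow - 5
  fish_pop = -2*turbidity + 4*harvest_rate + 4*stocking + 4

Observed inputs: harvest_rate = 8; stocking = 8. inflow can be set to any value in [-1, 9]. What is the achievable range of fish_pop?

Substituting into the fish_pop equation gives fish_pop = -8*inflow + 78.
Linear in inflow, so extremes are at the endpoints: inflow = -1 gives fish_pop = 86; inflow = 9 gives fish_pop = 6.

6 to 86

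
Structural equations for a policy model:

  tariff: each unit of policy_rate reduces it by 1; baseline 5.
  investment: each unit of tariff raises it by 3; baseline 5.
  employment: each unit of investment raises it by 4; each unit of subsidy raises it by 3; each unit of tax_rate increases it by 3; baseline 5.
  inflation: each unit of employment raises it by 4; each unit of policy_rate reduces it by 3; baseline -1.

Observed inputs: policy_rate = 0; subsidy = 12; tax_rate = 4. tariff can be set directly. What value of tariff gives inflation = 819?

Intervening on tariff fixes its value directly, overriding its dependence on policy_rate.
Substituting into the employment equation gives employment = 12*tariff + 73.
Substituting into the inflation equation gives inflation = 48*tariff + 291.
Solve 48*tariff + 291 = 819: tariff = (819 - 291) / 48 = 11.

tariff = 11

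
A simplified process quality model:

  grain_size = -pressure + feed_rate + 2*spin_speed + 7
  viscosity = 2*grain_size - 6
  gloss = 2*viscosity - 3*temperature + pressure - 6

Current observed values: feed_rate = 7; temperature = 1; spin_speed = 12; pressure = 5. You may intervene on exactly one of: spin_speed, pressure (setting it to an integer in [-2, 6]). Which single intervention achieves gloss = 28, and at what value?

Intervening on spin_speed: with other inputs at their observed values, gloss = 8*spin_speed + 20. Solving for 28 gives spin_speed = 1, within [-2, 6].
Intervening on pressure: gloss = -3*pressure + 131. Reaching 28 requires pressure = 103/3, not an integer.

set spin_speed = 1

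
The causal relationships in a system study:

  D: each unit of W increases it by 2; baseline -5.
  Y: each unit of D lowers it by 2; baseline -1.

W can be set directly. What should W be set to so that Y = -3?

W = 3

Substituting into the Y equation gives Y = -4*W + 9.
Solve -4*W + 9 = -3: W = (-3 - 9) / -4 = 3.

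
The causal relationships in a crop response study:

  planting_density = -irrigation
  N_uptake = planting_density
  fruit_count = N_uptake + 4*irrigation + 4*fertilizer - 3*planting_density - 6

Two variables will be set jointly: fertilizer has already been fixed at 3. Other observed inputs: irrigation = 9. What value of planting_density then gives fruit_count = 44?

With fertilizer held at 3:
Intervening on planting_density fixes its value directly, overriding its dependence on irrigation.
Substituting into the fruit_count equation gives fruit_count = -2*planting_density + 42.
Solve -2*planting_density + 42 = 44: planting_density = (44 - 42) / -2 = -1.

planting_density = -1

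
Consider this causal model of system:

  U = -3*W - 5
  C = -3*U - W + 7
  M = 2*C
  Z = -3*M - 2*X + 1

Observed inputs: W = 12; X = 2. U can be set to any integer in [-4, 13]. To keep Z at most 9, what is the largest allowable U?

U = -1

Intervening on U fixes its value directly, overriding its dependence on W.
Substituting into the C equation gives C = -3*U - 5.
Substituting into the M equation gives M = -6*U - 10.
Z becomes 18*U + 27.
Require 18*U + 27 ≤ 9, so U ≤ -1.
The largest integer in [-4, 13] satisfying this is -1.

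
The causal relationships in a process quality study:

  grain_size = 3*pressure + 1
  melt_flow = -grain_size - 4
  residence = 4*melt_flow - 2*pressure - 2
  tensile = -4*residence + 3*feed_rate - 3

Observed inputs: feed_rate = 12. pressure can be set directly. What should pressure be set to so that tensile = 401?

pressure = 5

Substituting into the melt_flow equation gives melt_flow = -3*pressure - 5.
Substituting into the residence equation gives residence = -14*pressure - 22.
tensile becomes 56*pressure + 121.
Solve 56*pressure + 121 = 401: pressure = (401 - 121) / 56 = 5.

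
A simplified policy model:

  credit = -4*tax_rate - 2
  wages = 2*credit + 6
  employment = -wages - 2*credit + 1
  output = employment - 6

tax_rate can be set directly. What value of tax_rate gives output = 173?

tax_rate = 11

Substituting into the wages equation gives wages = -8*tax_rate + 2.
employment becomes 16*tax_rate + 3.
Substituting into the output equation gives output = 16*tax_rate - 3.
Solve 16*tax_rate - 3 = 173: tax_rate = (173 + 3) / 16 = 11.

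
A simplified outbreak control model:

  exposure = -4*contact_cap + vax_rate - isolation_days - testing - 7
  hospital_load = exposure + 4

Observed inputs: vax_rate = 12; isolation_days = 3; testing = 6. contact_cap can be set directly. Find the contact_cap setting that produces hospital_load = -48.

contact_cap = 12

Substituting into the exposure equation gives exposure = -4*contact_cap - 4.
Substituting into the hospital_load equation gives hospital_load = -4*contact_cap.
Solve -4*contact_cap = -48: contact_cap = -48 / -4 = 12.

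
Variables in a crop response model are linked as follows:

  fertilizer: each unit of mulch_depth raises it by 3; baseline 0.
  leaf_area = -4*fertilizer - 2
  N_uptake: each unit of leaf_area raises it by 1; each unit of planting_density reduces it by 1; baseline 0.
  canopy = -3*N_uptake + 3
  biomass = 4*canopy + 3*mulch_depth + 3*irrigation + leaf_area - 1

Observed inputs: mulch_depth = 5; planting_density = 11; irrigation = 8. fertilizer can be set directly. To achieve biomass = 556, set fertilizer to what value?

fertilizer = 8

Intervening on fertilizer fixes its value directly, overriding its dependence on mulch_depth.
Substituting into the N_uptake equation gives N_uptake = -4*fertilizer - 13.
Substituting into the canopy equation gives canopy = 12*fertilizer + 42.
Substituting into the biomass equation gives biomass = 44*fertilizer + 204.
Solve 44*fertilizer + 204 = 556: fertilizer = (556 - 204) / 44 = 8.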